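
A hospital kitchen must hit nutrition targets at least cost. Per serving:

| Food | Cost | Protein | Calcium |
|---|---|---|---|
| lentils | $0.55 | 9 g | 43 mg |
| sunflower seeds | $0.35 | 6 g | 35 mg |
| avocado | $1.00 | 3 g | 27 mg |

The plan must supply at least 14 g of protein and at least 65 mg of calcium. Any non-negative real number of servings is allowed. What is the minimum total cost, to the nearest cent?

$0.82

This is a tiny linear program; its minimum lies at a vertex of the feasible set. List the vertices and price them.
lentils only: max(14/9, 65/43) = 1.556 servings → $0.86.
sunflower seeds only: max(14/6, 65/35) = 2.333 servings → $0.82.
avocado only: max(14/3, 65/27) = 4.667 servings → $4.67.
lentils + sunflower seeds with both targets exact would need a negative amount; discard.
lentils + avocado: the both-tight solution has a negative serving — not a feasible corner.
sunflower seeds + avocado with both targets exact would need a negative amount; discard.
So the least-cost plan costs $0.82.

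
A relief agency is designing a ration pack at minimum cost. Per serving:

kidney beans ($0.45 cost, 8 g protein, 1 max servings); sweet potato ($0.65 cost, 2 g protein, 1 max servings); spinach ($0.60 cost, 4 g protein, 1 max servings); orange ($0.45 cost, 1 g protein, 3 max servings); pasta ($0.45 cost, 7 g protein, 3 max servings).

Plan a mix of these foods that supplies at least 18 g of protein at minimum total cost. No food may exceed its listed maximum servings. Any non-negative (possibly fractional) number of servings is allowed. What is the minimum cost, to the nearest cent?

$1.09

Cost per g of protein: kidney beans $0.0563, pasta $0.0643, spinach $0.1500, sweet potato $0.3250, orange $0.4500.
Take 1 serving of kidney beans: +8.0 g protein for $0.45 (total $0.45, still need 10.0 g).
Take 1.429 servings of pasta: +10.0 g protein for $0.64 (total $1.09, still need 0.0 g).
Greedy by cheapest-per-g is optimal for a single linear constraint, so the minimum cost is $1.09.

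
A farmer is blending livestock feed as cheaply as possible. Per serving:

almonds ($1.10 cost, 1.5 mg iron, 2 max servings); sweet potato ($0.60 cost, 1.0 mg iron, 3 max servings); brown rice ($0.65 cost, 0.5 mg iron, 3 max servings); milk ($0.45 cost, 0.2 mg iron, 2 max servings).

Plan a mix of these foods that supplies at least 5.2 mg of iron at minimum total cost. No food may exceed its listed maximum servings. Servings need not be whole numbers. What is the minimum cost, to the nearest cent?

$3.41

Cost per mg of iron: sweet potato $0.6000, almonds $0.7333, brown rice $1.3000, milk $2.2500.
Take 3 servings of sweet potato: +3.0 mg iron for $1.80 (total $1.80, still need 2.2 mg).
Take 1.467 servings of almonds: +2.2 mg iron for $1.61 (total $3.41, still need 0.0 mg).
Greedy by cheapest-per-mg is optimal for a single linear constraint, so the minimum cost is $3.41.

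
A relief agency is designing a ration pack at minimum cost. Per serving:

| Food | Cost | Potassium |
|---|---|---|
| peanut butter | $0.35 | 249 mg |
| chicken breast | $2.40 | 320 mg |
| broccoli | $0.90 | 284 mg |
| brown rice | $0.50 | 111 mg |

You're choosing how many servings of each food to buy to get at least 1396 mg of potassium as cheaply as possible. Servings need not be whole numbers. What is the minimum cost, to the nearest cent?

Cost per mg of potassium: peanut butter $0.0014, broccoli $0.0032, brown rice $0.0045, chicken breast $0.0075.
With no serving limits, use only peanut butter: 1396 mg / 249 mg = 5.606 servings × $0.35 = $1.96.

$1.96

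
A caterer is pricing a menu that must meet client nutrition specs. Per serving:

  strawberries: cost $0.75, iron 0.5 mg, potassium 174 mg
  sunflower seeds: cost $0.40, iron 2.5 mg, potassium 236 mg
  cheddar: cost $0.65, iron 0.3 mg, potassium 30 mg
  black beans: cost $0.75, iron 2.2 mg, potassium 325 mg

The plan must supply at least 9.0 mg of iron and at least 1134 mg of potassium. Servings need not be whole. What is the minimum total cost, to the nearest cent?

$1.92

This is a tiny linear program; its minimum lies at a vertex of the feasible set. List the vertices and price them.
strawberries only: max(9.0/0.5, 1134/174) = 18 servings → $13.50.
sunflower seeds only: max(9.0/2.5, 1134/236) = 4.805 servings → $1.92.
cheddar only: max(9.0/0.3, 1134/30) = 37.8 servings → $24.57.
black beans only: max(9.0/2.2, 1134/325) = 4.091 servings → $3.07.
strawberries + sunflower seeds with both tight: 2.243 servings and 3.151 servings → $2.94.
strawberries + cheddar with both tight: 1.887 servings and 26.85 servings → $18.87.
strawberries + black beans: intersection lies outside the first quadrant.
sunflower seeds + cheddar with both targets exact would need a negative amount; discard.
sunflower seeds + black beans with both tight: 1.467 servings and 2.424 servings → $2.40.
cheddar + black beans with both tight: 13.66 servings and 2.229 servings → $10.55.
Cheapest feasible corner: $1.92.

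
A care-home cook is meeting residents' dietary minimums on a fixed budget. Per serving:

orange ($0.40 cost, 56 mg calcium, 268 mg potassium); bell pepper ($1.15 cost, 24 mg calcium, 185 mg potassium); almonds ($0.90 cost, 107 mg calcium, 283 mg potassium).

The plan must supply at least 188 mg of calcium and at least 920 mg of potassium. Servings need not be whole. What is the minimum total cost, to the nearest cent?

Minimising a linear cost over {calcium ≥ 188, potassium ≥ 920, servings ≥ 0} — the optimum is at a vertex, using one or two foods.
orange only: max(188/56, 920/268) = 3.433 servings → $1.37.
bell pepper only: max(188/24, 920/185) = 7.833 servings → $9.01.
almonds only: max(188/107, 920/283) = 3.251 servings → $2.93.
orange + bell pepper with both tight: 3.233 servings and 0.2892 servings → $1.63.
orange + almonds: intersection lies outside the first quadrant.
bell pepper + almonds with both tight: 3.479 servings and 0.9767 servings → $4.88.
The minimum over all feasible corners is $1.37.

$1.37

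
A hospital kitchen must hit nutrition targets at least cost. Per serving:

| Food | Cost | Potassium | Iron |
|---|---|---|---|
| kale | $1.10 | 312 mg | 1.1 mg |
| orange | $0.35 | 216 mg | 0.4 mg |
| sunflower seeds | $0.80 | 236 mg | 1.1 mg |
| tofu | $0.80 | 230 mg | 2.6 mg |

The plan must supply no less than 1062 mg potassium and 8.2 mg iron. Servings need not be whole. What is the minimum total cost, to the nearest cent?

$2.95

Two binding constraints pin down two serving amounts, so the optimal mix uses at most two foods. The candidates are each food alone (scaled to the tighter of potassium/iron) and each pair with both constraints tight.
kale only: max(1062/312, 8.2/1.1) = 7.455 servings → $8.20.
orange only: max(1062/216, 8.2/0.4) = 20.5 servings → $7.17.
sunflower seeds only: max(1062/236, 8.2/1.1) = 7.455 servings → $5.96.
tofu only: max(1062/230, 8.2/2.6) = 4.617 servings → $3.69.
kale + orange: intersection lies outside the first quadrant.
kale + sunflower seeds: the both-tight solution has a negative serving — not a feasible corner.
kale + tofu with both tight: 1.568 servings and 2.491 servings → $3.72.
orange + sunflower seeds: the both-tight solution has a negative serving — not a feasible corner.
orange + tofu with both tight: 1.864 servings and 2.867 servings → $2.95.
sunflower seeds + tofu with both tight: 2.427 servings and 2.127 servings → $3.64.
The minimum over all feasible corners is $2.95.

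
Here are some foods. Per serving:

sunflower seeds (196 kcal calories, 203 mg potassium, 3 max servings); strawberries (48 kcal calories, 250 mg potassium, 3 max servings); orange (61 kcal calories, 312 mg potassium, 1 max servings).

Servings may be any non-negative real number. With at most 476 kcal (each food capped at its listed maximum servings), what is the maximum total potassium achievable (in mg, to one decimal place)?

Potassium per kcal: strawberries 5.208, orange 5.115, sunflower seeds 1.036.
Take 3 servings of strawberries: uses 144 kcal, +750.0 mg potassium (running total 750.0 mg).
Take 1 serving of orange: uses 61 kcal, +312.0 mg potassium (running total 1062.0 mg).
Take 1.383 servings of sunflower seeds: uses 271 kcal, +280.7 mg potassium (running total 1342.7 mg).
Greedy by best ratio exhausts the calories allowance optimally: 1342.7 mg.

1342.7 mg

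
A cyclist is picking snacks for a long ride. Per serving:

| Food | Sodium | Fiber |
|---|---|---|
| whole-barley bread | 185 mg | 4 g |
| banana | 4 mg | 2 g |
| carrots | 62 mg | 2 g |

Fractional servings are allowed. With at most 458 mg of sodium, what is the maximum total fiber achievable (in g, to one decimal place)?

Fiber per mg sodium: banana 0.5, carrots 0.03226, whole-barley bread 0.02162.
With no serving limits, spend the whole sodium allowance on banana: 458 mg / 4 mg × 2 g = 229.0 g.

229.0 g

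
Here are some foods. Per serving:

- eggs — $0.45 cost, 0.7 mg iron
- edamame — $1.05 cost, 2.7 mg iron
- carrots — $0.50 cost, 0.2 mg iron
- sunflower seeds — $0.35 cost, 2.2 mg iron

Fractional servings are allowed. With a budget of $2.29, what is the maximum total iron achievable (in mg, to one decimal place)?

Iron per dollar: sunflower seeds 6.286, edamame 2.571, eggs 1.556, carrots 0.4.
With no serving limits, spend the whole cost allowance on sunflower seeds: $2.29 / $0.35 × 2.2 mg = 14.4 mg.

14.4 mg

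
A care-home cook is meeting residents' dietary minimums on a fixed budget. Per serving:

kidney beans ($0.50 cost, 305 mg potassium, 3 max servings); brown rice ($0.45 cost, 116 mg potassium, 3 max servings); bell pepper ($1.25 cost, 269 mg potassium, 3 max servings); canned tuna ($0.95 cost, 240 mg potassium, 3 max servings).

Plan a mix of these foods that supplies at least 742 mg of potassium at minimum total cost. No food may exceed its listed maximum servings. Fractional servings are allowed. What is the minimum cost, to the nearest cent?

$1.22

Cost per mg of potassium: kidney beans $0.0016, brown rice $0.0039, canned tuna $0.0040, bell pepper $0.0046.
Take 2.433 servings of kidney beans: +742.0 mg potassium for $1.22 (total $1.22, still need 0.0 mg).
Greedy by cheapest-per-mg is optimal for a single linear constraint, so the minimum cost is $1.22.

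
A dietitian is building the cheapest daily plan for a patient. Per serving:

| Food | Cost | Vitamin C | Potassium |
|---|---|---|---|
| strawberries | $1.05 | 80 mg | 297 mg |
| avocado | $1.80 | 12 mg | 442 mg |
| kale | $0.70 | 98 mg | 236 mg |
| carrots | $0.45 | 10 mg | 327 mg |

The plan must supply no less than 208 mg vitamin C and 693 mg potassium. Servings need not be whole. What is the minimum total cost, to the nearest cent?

$1.73

A basic optimal solution has at most two foods positive. Try each food alone and each pair with both targets met exactly.
strawberries only: max(208/80, 693/297) = 2.6 servings → $2.73.
avocado only: max(208/12, 693/442) = 17.33 servings → $31.20.
kale only: max(208/98, 693/236) = 2.936 servings → $2.06.
carrots only: max(208/10, 693/327) = 20.8 servings → $9.36.
strawberries + avocado: the both-tight solution has a negative serving — not a feasible corner.
strawberries + kale with both tight: 1.841 servings and 0.6196 servings → $2.37.
strawberries + carrots: the both-tight solution has a negative serving — not a feasible corner.
avocado + kale with both tight: 0.465 servings and 2.066 servings → $2.28.
avocado + carrots: the both-tight solution has a negative serving — not a feasible corner.
kale + carrots with both tight: 2.058 servings and 0.6342 servings → $1.73.
So the least-cost plan costs $1.73.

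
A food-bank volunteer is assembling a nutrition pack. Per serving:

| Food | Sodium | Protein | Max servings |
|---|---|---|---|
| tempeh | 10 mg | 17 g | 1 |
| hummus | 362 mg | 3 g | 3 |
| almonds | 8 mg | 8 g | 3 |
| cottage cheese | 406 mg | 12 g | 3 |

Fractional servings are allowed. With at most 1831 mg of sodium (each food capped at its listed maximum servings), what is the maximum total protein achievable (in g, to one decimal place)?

81.8 g

Protein per mg sodium: tempeh 1.7, almonds 1, cottage cheese 0.02956, hummus 0.008287.
Take 1 serving of tempeh: uses 10 mg sodium, +17.0 g protein (running total 17.0 g).
Take 3 servings of almonds: uses 24 mg sodium, +24.0 g protein (running total 41.0 g).
Take 3 servings of cottage cheese: uses 1218 mg sodium, +36.0 g protein (running total 77.0 g).
Take 1.599 servings of hummus: uses 579 mg sodium, +4.8 g protein (running total 81.8 g).
Filling greedily by protein-per-mg sodium is optimal for one linear limit, giving 81.8 g.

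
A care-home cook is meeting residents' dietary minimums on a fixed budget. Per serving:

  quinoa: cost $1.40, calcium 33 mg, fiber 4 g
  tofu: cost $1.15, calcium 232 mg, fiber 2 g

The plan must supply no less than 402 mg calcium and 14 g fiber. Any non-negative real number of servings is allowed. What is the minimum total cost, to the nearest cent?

quinoa only: max(402/33, 14/4) = 12.18 servings → $17.05.
tofu only: max(402/232, 14/2) = 7 servings → $8.05.
quinoa + tofu with both tight: 2.835 servings and 1.329 servings → $5.50.
The minimum over all feasible corners is $5.50.

$5.50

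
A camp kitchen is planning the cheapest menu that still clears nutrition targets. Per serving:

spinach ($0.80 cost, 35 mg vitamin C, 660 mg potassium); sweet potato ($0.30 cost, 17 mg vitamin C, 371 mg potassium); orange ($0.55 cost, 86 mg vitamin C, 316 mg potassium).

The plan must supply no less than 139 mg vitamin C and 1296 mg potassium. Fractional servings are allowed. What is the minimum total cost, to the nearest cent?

$1.38

Compare the cost at each extreme point of the feasible region.
spinach only: max(139/35, 1296/660) = 3.971 servings → $3.18.
sweet potato only: max(139/17, 1296/371) = 8.176 servings → $2.45.
orange only: max(139/86, 1296/316) = 4.101 servings → $2.26.
spinach + sweet potato with both targets exact would need a negative amount; discard.
spinach + orange with both tight: 1.478 servings and 1.015 servings → $1.74.
sweet potato + orange with both tight: 2.545 servings and 1.113 servings → $1.38.
So the least-cost plan costs $1.38.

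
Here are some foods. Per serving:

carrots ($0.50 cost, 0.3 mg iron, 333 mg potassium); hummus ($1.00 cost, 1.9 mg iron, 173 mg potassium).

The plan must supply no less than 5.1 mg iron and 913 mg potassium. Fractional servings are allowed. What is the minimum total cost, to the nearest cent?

$3.19

An LP optimum is at a vertex; with two nutrient constraints at most two foods are used. Check each candidate.
carrots only: max(5.1/0.3, 913/333) = 17 servings → $8.50.
hummus only: max(5.1/1.9, 913/173) = 5.277 servings → $5.28.
carrots + hummus with both tight: 1.468 servings and 2.452 servings → $3.19.
The minimum over all feasible corners is $3.19.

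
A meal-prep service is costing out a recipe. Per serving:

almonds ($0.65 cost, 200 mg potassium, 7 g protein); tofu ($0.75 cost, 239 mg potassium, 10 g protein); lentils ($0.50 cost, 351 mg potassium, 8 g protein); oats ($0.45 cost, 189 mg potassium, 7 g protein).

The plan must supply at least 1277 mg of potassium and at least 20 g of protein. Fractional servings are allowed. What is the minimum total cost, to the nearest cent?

$1.82

Compare the cost at each extreme point of the feasible region.
almonds only: max(1277/200, 20/7) = 6.385 servings → $4.15.
tofu only: max(1277/239, 20/10) = 5.343 servings → $4.01.
lentils only: max(1277/351, 20/8) = 3.638 servings → $1.82.
oats only: max(1277/189, 20/7) = 6.757 servings → $3.04.
almonds + tofu: the both-tight solution has a negative serving — not a feasible corner.
almonds + lentils with both targets exact would need a negative amount; discard.
almonds + oats: intersection lies outside the first quadrant.
tofu + lentils: intersection lies outside the first quadrant.
tofu + oats: the both-tight solution has a negative serving — not a feasible corner.
lentils + oats with both targets exact would need a negative amount; discard.
The minimum over all feasible corners is $1.82.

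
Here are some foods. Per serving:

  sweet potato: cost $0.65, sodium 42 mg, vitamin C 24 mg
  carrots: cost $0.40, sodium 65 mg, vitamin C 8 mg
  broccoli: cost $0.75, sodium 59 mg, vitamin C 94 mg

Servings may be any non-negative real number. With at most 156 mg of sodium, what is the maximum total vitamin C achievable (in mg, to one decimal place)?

Vitamin C per mg sodium: broccoli 1.593, sweet potato 0.5714, carrots 0.1231.
With no serving limits, spend the whole sodium allowance on broccoli: 156 mg / 59 mg × 94 mg = 248.5 mg.

248.5 mg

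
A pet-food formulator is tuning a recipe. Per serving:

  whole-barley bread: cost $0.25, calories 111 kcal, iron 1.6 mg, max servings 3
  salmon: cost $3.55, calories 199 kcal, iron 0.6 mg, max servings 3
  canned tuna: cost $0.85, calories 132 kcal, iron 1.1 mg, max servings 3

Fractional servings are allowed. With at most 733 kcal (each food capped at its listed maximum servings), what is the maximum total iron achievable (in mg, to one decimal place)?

Iron per kcal: whole-barley bread 0.01441, canned tuna 0.008333, salmon 0.003015.
Take 3 servings of whole-barley bread: uses 333 kcal, +4.8 mg iron (running total 4.8 mg).
Take 3 servings of canned tuna: uses 396 kcal, +3.3 mg iron (running total 8.1 mg).
Take 0.0201 servings of salmon: uses 4 kcal, +0.0 mg iron (running total 8.1 mg).
Filling greedily by iron-per-kcal is optimal for one linear limit, giving 8.1 mg.

8.1 mg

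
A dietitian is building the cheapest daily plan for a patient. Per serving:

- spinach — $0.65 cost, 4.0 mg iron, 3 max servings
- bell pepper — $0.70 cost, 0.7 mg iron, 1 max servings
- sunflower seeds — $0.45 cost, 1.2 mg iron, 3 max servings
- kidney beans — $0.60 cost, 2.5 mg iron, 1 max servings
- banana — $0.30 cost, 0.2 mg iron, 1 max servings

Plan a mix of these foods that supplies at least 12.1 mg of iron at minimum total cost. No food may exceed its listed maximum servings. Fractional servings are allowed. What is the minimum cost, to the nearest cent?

$1.97

Cost per mg of iron: spinach $0.1625, kidney beans $0.2400, sunflower seeds $0.3750, bell pepper $1.0000, banana $1.5000.
Take 3 servings of spinach: +12.0 mg iron for $1.95 (total $1.95, still need 0.1 mg).
Take 0.04 servings of kidney beans: +0.1 mg iron for $0.02 (total $1.97, still need 0.0 mg).
Greedy by cheapest-per-mg is optimal for a single linear constraint, so the minimum cost is $1.97.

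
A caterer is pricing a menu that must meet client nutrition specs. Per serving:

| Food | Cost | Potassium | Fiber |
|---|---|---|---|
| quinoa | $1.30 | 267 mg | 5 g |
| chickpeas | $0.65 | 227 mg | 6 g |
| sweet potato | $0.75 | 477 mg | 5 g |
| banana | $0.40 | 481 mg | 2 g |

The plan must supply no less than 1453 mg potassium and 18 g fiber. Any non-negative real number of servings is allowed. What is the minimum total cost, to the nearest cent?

quinoa only: max(1453/267, 18/5) = 5.442 servings → $7.07.
chickpeas only: max(1453/227, 18/6) = 6.401 servings → $4.16.
sweet potato only: max(1453/477, 18/5) = 3.6 servings → $2.70.
banana only: max(1453/481, 18/2) = 9 servings → $3.60.
quinoa + chickpeas: the both-tight solution has a negative serving — not a feasible corner.
quinoa + sweet potato with both tight: 1.258 servings and 2.342 servings → $3.39.
quinoa + banana with both tight: 3.074 servings and 1.314 servings → $4.52.
chickpeas + sweet potato with both tight: 0.7649 servings and 2.682 servings → $2.51.
chickpeas + banana with both tight: 2.365 servings and 1.905 servings → $2.30.
sweet potato + banana with both targets exact would need a negative amount; discard.
Cheapest feasible corner: $2.30.

$2.30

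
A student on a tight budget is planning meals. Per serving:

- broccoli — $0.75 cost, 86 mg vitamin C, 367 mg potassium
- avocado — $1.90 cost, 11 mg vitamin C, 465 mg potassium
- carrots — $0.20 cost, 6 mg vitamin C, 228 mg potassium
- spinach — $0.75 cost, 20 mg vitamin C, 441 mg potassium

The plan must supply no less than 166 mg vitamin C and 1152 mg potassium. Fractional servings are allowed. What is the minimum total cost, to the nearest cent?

$1.77

Check every corner: each single food scaled to meet both minima, and each pair solved so both constraints bind.
broccoli only: max(166/86, 1152/367) = 3.139 servings → $2.35.
avocado only: max(166/11, 1152/465) = 15.09 servings → $28.67.
carrots only: max(166/6, 1152/228) = 27.67 servings → $5.53.
spinach only: max(166/20, 1152/441) = 8.3 servings → $6.22.
broccoli + avocado with both tight: 1.795 servings and 1.061 servings → $3.36.
broccoli + carrots with both tight: 1.777 servings and 2.192 servings → $1.77.
broccoli + spinach with both tight: 1.64 servings and 1.247 servings → $2.17.
avocado + carrots: intersection lies outside the first quadrant.
avocado + spinach: intersection lies outside the first quadrant.
carrots + spinach with both targets exact would need a negative amount; discard.
Cheapest feasible corner: $1.77.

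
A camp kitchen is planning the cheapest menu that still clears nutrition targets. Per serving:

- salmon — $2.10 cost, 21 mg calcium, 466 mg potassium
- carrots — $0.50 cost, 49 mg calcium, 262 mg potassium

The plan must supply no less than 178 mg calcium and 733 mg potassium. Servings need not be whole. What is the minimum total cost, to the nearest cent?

At the optimum either one food covers both requirements or two foods hit both targets exactly; no other combination can be cheaper.
salmon only: max(178/21, 733/466) = 8.476 servings → $17.80.
carrots only: max(178/49, 733/262) = 3.633 servings → $1.82.
salmon + carrots: intersection lies outside the first quadrant.
Cheapest feasible corner: $1.82.

$1.82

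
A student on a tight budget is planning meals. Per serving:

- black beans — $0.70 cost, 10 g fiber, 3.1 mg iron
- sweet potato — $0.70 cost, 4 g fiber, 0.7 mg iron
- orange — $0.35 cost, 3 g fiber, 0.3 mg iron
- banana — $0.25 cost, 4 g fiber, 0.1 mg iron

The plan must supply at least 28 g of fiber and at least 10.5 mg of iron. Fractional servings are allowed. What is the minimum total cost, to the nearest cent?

$2.37

At the optimum either one food covers both requirements or two foods hit both targets exactly; no other combination can be cheaper.
black beans only: max(28/10, 10.5/3.1) = 3.387 servings → $2.37.
sweet potato only: max(28/4, 10.5/0.7) = 15 servings → $10.50.
orange only: max(28/3, 10.5/0.3) = 35 servings → $12.25.
banana only: max(28/4, 10.5/0.1) = 105 servings → $26.25.
black beans + sweet potato with both targets exact would need a negative amount; discard.
black beans + orange with both targets exact would need a negative amount; discard.
black beans + banana with both targets exact would need a negative amount; discard.
sweet potato + orange: the both-tight solution has a negative serving — not a feasible corner.
sweet potato + banana: intersection lies outside the first quadrant.
orange + banana: intersection lies outside the first quadrant.
So the least-cost plan costs $2.37.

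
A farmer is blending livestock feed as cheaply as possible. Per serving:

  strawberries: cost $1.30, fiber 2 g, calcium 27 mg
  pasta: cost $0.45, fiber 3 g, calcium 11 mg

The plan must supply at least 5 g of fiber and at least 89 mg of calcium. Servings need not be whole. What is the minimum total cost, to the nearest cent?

$3.64

An LP optimum is at a vertex; with two nutrient constraints at most two foods are used. Check each candidate.
strawberries only: max(5/2, 89/27) = 3.296 servings → $4.29.
pasta only: max(5/3, 89/11) = 8.091 servings → $3.64.
strawberries + pasta: intersection lies outside the first quadrant.
The minimum over all feasible corners is $3.64.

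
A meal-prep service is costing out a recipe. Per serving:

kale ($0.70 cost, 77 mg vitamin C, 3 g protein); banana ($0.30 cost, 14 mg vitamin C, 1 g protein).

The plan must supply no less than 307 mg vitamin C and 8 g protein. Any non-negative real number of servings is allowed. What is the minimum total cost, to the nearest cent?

$2.79

The cheapest plan sits at a corner of the feasible region — with two constraints it uses at most two foods.
kale only: max(307/77, 8/3) = 3.987 servings → $2.79.
banana only: max(307/14, 8/1) = 21.93 servings → $6.58.
kale + banana: intersection lies outside the first quadrant.
So the least-cost plan costs $2.79.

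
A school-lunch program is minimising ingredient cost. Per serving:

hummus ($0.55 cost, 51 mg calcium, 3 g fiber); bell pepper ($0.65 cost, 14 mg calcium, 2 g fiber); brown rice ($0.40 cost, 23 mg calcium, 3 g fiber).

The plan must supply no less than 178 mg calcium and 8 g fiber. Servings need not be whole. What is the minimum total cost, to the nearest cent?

For a min-cost LP with two ≥-constraints, a basic feasible solution has at most two positive variables.
hummus only: max(178/51, 8/3) = 3.49 servings → $1.92.
bell pepper only: max(178/14, 8/2) = 12.71 servings → $8.26.
brown rice only: max(178/23, 8/3) = 7.739 servings → $3.10.
hummus + bell pepper: intersection lies outside the first quadrant.
hummus + brown rice: intersection lies outside the first quadrant.
bell pepper + brown rice: intersection lies outside the first quadrant.
Cheapest feasible corner: $1.92.

$1.92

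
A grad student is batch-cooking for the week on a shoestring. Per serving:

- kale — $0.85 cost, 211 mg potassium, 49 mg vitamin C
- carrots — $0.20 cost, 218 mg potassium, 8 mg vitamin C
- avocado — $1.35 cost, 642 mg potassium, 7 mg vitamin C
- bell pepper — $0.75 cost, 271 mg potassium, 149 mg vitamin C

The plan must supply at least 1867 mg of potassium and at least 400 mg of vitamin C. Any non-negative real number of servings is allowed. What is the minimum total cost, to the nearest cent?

$2.91

Minimising a linear cost over {potassium ≥ 1867, vitamin C ≥ 400, servings ≥ 0} — the optimum is at a vertex, using one or two foods.
kale only: max(1867/211, 400/49) = 8.848 servings → $7.52.
carrots only: max(1867/218, 400/8) = 50 servings → $10.00.
avocado only: max(1867/642, 400/7) = 57.14 servings → $77.14.
bell pepper only: max(1867/271, 400/149) = 6.889 servings → $5.17.
kale + carrots with both tight: 8.035 servings and 0.7875 servings → $6.99.
kale + avocado with both tight: 8.13 servings and 0.2362 servings → $7.23.
kale + bell pepper: the both-tight solution has a negative serving — not a feasible corner.
carrots + avocado: intersection lies outside the first quadrant.
carrots + bell pepper with both tight: 5.601 servings and 2.384 servings → $2.91.
avocado + bell pepper with both tight: 1.811 servings and 2.599 servings → $4.39.
The minimum over all feasible corners is $2.91.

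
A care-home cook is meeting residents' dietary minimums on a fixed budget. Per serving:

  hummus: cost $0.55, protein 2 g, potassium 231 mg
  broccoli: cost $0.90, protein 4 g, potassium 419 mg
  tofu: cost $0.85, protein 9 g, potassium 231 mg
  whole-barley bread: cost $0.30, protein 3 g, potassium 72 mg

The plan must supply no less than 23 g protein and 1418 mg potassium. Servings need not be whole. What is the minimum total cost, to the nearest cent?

Check every corner: each single food scaled to meet both minima, and each pair solved so both constraints bind.
hummus only: max(23/2, 1418/231) = 11.5 servings → $6.33.
broccoli only: max(23/4, 1418/419) = 5.75 servings → $5.17.
tofu only: max(23/9, 1418/231) = 6.139 servings → $5.22.
whole-barley bread only: max(23/3, 1418/72) = 19.69 servings → $5.91.
hummus + broccoli: the both-tight solution has a negative serving — not a feasible corner.
hummus + tofu with both tight: 4.607 servings and 1.532 servings → $3.84.
hummus + whole-barley bread with both tight: 4.732 servings and 4.512 servings → $3.96.
broccoli + tofu with both tight: 2.616 servings and 1.393 servings → $3.54.
broccoli + whole-barley bread with both tight: 2.681 servings and 4.092 servings → $3.64.
tofu + whole-barley bread: intersection lies outside the first quadrant.
Cheapest feasible corner: $3.54.

$3.54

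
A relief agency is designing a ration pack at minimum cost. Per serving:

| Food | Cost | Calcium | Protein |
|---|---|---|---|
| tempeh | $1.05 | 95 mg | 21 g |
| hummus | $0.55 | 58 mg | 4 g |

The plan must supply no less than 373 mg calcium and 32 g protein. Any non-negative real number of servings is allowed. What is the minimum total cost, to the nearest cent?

The cheapest plan sits at a corner of the feasible region — with two constraints it uses at most two foods.
tempeh only: max(373/95, 32/21) = 3.926 servings → $4.12.
hummus only: max(373/58, 32/4) = 8 servings → $4.40.
tempeh + hummus with both tight: 0.4344 servings and 5.72 servings → $3.60.
So the least-cost plan costs $3.60.

$3.60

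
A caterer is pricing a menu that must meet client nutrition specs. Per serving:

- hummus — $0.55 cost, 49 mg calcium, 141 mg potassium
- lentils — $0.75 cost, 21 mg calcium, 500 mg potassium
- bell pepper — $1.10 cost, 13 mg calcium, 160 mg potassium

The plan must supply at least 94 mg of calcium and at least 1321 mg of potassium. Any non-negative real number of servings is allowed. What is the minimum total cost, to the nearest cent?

hummus only: max(94/49, 1321/141) = 9.369 servings → $5.15.
lentils only: max(94/21, 1321/500) = 4.476 servings → $3.36.
bell pepper only: max(94/13, 1321/160) = 8.256 servings → $9.08.
hummus + lentils with both tight: 0.8941 servings and 2.39 servings → $2.28.
hummus + bell pepper: intersection lies outside the first quadrant.
lentils + bell pepper with both tight: 0.6793 servings and 6.133 servings → $7.26.
The minimum over all feasible corners is $2.28.

$2.28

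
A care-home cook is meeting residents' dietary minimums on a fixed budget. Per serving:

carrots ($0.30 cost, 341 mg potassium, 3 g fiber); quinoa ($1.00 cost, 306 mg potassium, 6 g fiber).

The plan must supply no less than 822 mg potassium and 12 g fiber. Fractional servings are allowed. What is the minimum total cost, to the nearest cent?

carrots only: max(822/341, 12/3) = 4 servings → $1.20.
quinoa only: max(822/306, 12/6) = 2.686 servings → $2.69.
carrots + quinoa with both tight: 1.117 servings and 1.441 servings → $1.78.
So the least-cost plan costs $1.20.

$1.20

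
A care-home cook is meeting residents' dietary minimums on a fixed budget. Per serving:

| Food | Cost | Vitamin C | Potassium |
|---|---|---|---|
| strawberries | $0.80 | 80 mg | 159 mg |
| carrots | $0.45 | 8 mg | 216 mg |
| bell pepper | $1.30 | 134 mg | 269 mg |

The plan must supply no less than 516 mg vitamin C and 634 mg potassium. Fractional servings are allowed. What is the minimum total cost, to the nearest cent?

$5.01

This is a tiny linear program; its minimum lies at a vertex of the feasible set. List the vertices and price them.
strawberries only: max(516/80, 634/159) = 6.45 servings → $5.16.
carrots only: max(516/8, 634/216) = 64.5 servings → $29.02.
bell pepper only: max(516/134, 634/269) = 3.851 servings → $5.01.
strawberries + carrots with both targets exact would need a negative amount; discard.
strawberries + bell pepper: intersection lies outside the first quadrant.
carrots + bell pepper with both targets exact would need a negative amount; discard.
The minimum over all feasible corners is $5.01.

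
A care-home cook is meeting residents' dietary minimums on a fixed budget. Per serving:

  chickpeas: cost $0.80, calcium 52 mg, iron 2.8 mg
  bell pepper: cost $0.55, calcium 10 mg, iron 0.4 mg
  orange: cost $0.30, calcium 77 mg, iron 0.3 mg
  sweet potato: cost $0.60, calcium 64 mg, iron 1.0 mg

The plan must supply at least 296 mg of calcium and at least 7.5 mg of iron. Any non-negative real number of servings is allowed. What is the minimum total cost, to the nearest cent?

Two binding constraints pin down two serving amounts, so the optimal mix uses at most two foods. The candidates are each food alone (scaled to the tighter of calcium/iron) and each pair with both constraints tight.
chickpeas only: max(296/52, 7.5/2.8) = 5.692 servings → $4.55.
bell pepper only: max(296/10, 7.5/0.4) = 29.6 servings → $16.28.
orange only: max(296/77, 7.5/0.3) = 25 servings → $7.50.
sweet potato only: max(296/64, 7.5/1.0) = 7.5 servings → $4.50.
chickpeas + bell pepper: the both-tight solution has a negative serving — not a feasible corner.
chickpeas + orange with both tight: 2.443 servings and 2.194 servings → $2.61.
chickpeas + sweet potato with both tight: 1.447 servings and 3.45 servings → $3.23.
bell pepper + orange with both tight: 17.58 servings and 1.561 servings → $10.14.
bell pepper + sweet potato with both tight: 11.79 servings and 2.782 servings → $8.16.
orange + sweet potato with both targets exact would need a negative amount; discard.
Cheapest feasible corner: $2.61.

$2.61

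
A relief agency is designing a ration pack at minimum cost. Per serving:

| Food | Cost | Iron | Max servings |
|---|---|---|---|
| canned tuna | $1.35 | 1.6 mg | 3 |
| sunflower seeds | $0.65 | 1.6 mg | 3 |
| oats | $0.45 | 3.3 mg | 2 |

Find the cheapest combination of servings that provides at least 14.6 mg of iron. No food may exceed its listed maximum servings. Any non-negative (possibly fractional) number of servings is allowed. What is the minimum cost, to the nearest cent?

Cost per mg of iron: oats $0.1364, sunflower seeds $0.4062, canned tuna $0.8438.
Take 2 servings of oats: +6.6 mg iron for $0.90 (total $0.90, still need 8.0 mg).
Take 3 servings of sunflower seeds: +4.8 mg iron for $1.95 (total $2.85, still need 3.2 mg).
Take 2 servings of canned tuna: +3.2 mg iron for $2.70 (total $5.55, still need 0.0 mg).
Greedy by cheapest-per-mg is optimal for a single linear constraint, so the minimum cost is $5.55.

$5.55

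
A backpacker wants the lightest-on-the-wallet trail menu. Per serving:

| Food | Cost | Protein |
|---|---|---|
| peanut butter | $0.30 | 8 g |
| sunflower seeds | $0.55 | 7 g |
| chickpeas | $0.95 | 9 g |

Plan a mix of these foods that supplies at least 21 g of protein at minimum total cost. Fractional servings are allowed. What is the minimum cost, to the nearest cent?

$0.79

Cost per g of protein: peanut butter $0.0375, sunflower seeds $0.0786, chickpeas $0.1056.
With no serving limits, use only peanut butter: 21 g / 8 g = 2.625 servings × $0.30 = $0.79.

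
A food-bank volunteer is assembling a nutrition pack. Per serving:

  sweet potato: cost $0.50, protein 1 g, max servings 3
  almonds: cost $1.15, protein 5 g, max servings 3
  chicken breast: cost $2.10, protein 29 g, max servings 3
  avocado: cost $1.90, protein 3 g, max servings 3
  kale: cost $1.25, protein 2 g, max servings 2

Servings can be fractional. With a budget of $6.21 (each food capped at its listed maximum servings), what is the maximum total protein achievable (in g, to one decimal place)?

Protein per dollar: chicken breast 13.81, almonds 4.348, sweet potato 2, kale 1.6, avocado 1.579.
Take 2.957 servings of chicken breast: spends $6.21, +85.8 g protein (running total 85.8 g).
Greedy by best ratio exhausts the cost allowance optimally: 85.8 g.

85.8 g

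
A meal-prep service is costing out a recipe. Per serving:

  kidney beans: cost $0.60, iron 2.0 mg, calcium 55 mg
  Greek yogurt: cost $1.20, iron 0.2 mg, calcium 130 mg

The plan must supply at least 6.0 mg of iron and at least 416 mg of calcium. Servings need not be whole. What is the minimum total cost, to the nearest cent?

$4.10

Check every corner: each single food scaled to meet both minima, and each pair solved so both constraints bind.
kidney beans only: max(6.0/2.0, 416/55) = 7.564 servings → $4.54.
Greek yogurt only: max(6.0/0.2, 416/130) = 30 servings → $36.00.
kidney beans + Greek yogurt with both tight: 2.798 servings and 2.016 servings → $4.10.
So the least-cost plan costs $4.10.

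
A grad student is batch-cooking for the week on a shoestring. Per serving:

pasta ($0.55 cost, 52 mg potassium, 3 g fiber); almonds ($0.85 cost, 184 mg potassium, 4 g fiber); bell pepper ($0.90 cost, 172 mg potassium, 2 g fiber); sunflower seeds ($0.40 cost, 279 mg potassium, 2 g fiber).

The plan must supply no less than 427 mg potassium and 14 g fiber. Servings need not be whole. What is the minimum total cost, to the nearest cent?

Two binding constraints pin down two serving amounts, so the optimal mix uses at most two foods. The candidates are each food alone (scaled to the tighter of potassium/fiber) and each pair with both constraints tight.
pasta only: max(427/52, 14/3) = 8.212 servings → $4.52.
almonds only: max(427/184, 14/4) = 3.5 servings → $2.98.
bell pepper only: max(427/172, 14/2) = 7 servings → $6.30.
sunflower seeds only: max(427/279, 14/2) = 7 servings → $2.80.
pasta + almonds with both tight: 2.523 servings and 1.608 servings → $2.75.
pasta + bell pepper with both tight: 3.772 servings and 1.342 servings → $3.28.
pasta + sunflower seeds with both tight: 4.164 servings and 0.7544 servings → $2.59.
almonds + bell pepper with both targets exact would need a negative amount; discard.
almonds + sunflower seeds: the both-tight solution has a negative serving — not a feasible corner.
bell pepper + sunflower seeds: the both-tight solution has a negative serving — not a feasible corner.
So the least-cost plan costs $2.59.

$2.59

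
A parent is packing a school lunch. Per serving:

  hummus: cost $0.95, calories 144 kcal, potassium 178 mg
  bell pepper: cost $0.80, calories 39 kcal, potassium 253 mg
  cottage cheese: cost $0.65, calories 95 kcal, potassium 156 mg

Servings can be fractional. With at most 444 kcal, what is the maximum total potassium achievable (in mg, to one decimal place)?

2880.3 mg

Potassium per kcal: bell pepper 6.487, cottage cheese 1.642, hummus 1.236.
With no serving limits, spend the whole calories allowance on bell pepper: 444 kcal / 39 kcal × 253 mg = 2880.3 mg.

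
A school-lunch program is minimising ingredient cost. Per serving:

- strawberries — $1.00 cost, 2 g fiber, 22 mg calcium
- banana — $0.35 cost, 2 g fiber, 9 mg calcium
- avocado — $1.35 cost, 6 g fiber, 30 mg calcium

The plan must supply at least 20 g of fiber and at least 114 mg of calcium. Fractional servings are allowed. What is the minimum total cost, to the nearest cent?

$4.43

An LP optimum is at a vertex; with two nutrient constraints at most two foods are used. Check each candidate.
strawberries only: max(20/2, 114/22) = 10 servings → $10.00.
banana only: max(20/2, 114/9) = 12.67 servings → $4.43.
avocado only: max(20/6, 114/30) = 3.8 servings → $5.13.
strawberries + banana with both tight: 1.846 servings and 8.154 servings → $4.70.
strawberries + avocado with both tight: 1.167 servings and 2.944 servings → $5.14.
banana + avocado: intersection lies outside the first quadrant.
The minimum over all feasible corners is $4.43.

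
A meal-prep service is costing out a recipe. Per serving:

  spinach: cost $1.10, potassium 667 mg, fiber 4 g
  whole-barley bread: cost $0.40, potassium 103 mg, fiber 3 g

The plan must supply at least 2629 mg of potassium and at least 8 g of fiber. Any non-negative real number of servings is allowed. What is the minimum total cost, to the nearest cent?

$4.34

An LP optimum is at a vertex; with two nutrient constraints at most two foods are used. Check each candidate.
spinach only: max(2629/667, 8/4) = 3.942 servings → $4.34.
whole-barley bread only: max(2629/103, 8/3) = 25.52 servings → $10.21.
spinach + whole-barley bread: intersection lies outside the first quadrant.
The minimum over all feasible corners is $4.34.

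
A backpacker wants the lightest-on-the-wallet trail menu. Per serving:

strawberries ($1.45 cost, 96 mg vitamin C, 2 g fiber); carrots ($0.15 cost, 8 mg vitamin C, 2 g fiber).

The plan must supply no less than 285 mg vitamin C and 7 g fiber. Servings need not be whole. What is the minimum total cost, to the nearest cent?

A basic optimal solution has at most two foods positive. Try each food alone and each pair with both targets met exactly.
strawberries only: max(285/96, 7/2) = 3.5 servings → $5.08.
carrots only: max(285/8, 7/2) = 35.62 servings → $5.34.
strawberries + carrots with both tight: 2.92 servings and 0.5795 servings → $4.32.
So the least-cost plan costs $4.32.

$4.32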